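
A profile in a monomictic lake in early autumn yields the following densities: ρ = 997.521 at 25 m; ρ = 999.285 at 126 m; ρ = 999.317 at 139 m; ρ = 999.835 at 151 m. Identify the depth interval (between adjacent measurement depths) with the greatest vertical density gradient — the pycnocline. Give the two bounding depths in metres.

Compute the density gradient over each adjacent pair:
  25–126 m: Δρ/Δz = 1.764/101 = 0.017 kg m⁻⁴
  126–139 m: Δρ/Δz = 0.032/13 = 2.5 × 10⁻³ kg m⁻⁴
  139–151 m: Δρ/Δz = 0.518/12 = 0.043 kg m⁻⁴
The largest gradient is in the 139–151 m interval — the pycnocline.

139–151 m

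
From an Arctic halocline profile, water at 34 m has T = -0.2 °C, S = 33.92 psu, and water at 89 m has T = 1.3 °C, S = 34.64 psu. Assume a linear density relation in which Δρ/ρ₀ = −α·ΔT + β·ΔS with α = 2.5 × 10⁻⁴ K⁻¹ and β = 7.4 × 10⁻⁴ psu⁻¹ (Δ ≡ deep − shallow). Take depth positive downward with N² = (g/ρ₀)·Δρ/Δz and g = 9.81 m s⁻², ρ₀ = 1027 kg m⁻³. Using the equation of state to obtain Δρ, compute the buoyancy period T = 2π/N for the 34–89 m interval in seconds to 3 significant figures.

ΔT = +1.5 K, ΔS = +0.72 psu (deep − shallow).
Δρ/ρ₀ = −αΔT + βΔS = -3.75 × 10⁻⁴ + 5.328 × 10⁻⁴ = 1.578 × 10⁻⁴, so Δρ ≈ 0.1621 kg m⁻³.
N² = (g/ρ₀)·Δρ/Δz = g·(Δρ/ρ₀)/Δz = 9.81 × 1.578 × 10⁻⁴ / 55 = 2.8146 × 10⁻⁵ s⁻².
N = √(2.8146 × 10⁻⁵) = 5.3053 × 10⁻³ rad s⁻¹ → T = 2π/N = 1.1843 × 10³ s ≈ 1.18 × 10³ s.

1.18 × 10³ s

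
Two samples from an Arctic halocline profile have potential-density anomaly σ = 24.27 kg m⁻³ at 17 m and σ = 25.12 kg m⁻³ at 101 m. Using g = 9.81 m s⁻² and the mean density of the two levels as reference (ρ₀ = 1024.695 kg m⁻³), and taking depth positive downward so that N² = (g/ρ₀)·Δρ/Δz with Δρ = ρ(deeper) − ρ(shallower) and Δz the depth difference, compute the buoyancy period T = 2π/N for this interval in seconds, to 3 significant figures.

Δρ = 1025.12 − 1024.27 = 0.85 kg m⁻³ over Δz = 101 − 17 = 84 m.
N² = (9.81/1024.695) × (0.85/84) = 9.6876 × 10⁻⁵ s⁻².
N = √(9.6876 × 10⁻⁵) = 9.8426 × 10⁻³ rad s⁻¹, so T = 2π/N = 638.37 s ≈ 638 s.

638 s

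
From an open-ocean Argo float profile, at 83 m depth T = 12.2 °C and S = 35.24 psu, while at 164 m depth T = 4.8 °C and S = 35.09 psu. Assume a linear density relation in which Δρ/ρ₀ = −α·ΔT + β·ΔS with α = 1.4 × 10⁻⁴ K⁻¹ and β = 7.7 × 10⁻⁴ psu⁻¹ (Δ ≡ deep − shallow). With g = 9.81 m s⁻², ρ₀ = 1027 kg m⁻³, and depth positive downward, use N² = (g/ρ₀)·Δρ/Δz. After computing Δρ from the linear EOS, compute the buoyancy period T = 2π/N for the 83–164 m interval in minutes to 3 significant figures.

9.92 min

ΔT = -7.4 K, ΔS = -0.15 psu (deep − shallow).
Δρ/ρ₀ = −αΔT + βΔS = 1.036 × 10⁻³ − 1.155 × 10⁻⁴ = 9.205 × 10⁻⁴, so Δρ ≈ 0.9454 kg m⁻³.
N² = (g/ρ₀)·Δρ/Δz = g·(Δρ/ρ₀)/Δz = 9.81 × 9.205 × 10⁻⁴ / 81 = 1.1148 × 10⁻⁴ s⁻².
N = √(1.1148 × 10⁻⁴) = 0.010558 rad s⁻¹ → T = 2π/N = 595.11 s = 9.9185 min ≈ 9.92 min.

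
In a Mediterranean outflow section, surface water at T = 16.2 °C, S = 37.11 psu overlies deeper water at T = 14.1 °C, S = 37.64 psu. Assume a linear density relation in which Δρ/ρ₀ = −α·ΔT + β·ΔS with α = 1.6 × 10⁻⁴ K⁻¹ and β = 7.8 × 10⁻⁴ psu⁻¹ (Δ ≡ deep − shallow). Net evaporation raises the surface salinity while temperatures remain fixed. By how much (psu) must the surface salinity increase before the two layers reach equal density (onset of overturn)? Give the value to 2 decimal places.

0.96 psu

Neutral buoyancy requires −α(T_deep − T_surf) + β(S_deep − S_surf′) = 0.
S_surf′ = S_deep − (α/β)·ΔT = 37.64 − (1.6 × 10⁻⁴/7.8 × 10⁻⁴)·(-2.1) = 38.0708 psu.
Increase required: 38.0708 − 37.11 = 0.9608 psu.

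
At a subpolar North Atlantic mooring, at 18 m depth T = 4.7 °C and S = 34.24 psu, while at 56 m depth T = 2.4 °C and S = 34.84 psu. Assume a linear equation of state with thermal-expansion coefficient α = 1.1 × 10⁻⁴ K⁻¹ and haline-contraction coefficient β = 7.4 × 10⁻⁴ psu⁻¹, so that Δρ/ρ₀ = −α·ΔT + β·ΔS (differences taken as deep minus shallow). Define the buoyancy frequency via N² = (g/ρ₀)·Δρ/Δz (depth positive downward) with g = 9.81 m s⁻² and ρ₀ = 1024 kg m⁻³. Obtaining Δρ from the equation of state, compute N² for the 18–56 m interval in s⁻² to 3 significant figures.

ΔT = -2.3 K, ΔS = +0.60 psu (deep − shallow).
Δρ/ρ₀ = −αΔT + βΔS = 2.53 × 10⁻⁴ + 4.44 × 10⁻⁴ = 6.97 × 10⁻⁴, so Δρ ≈ 0.7137 kg m⁻³.
N² = (g/ρ₀)·Δρ/Δz = g·(Δρ/ρ₀)/Δz = 9.81 × 6.97 × 10⁻⁴ / 38 = 1.7994 × 10⁻⁴ s⁻² ≈ 1.80 × 10⁻⁴ s⁻².

1.80 × 10⁻⁴ s⁻²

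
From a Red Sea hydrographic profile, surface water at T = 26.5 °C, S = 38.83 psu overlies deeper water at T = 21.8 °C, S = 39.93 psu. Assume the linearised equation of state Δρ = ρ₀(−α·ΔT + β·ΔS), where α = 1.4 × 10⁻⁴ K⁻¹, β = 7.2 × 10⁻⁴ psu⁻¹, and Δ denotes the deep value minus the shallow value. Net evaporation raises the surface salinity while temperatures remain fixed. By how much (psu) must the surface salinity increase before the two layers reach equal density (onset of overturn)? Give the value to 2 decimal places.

2.01 psu

Neutral buoyancy requires −α(T_deep − T_surf) + β(S_deep − S_surf′) = 0.
S_surf′ = S_deep − (α/β)·ΔT = 39.93 − (1.4 × 10⁻⁴/7.2 × 10⁻⁴)·(-4.7) = 40.8439 psu.
Increase required: 40.8439 − 38.83 = 2.0139 psu.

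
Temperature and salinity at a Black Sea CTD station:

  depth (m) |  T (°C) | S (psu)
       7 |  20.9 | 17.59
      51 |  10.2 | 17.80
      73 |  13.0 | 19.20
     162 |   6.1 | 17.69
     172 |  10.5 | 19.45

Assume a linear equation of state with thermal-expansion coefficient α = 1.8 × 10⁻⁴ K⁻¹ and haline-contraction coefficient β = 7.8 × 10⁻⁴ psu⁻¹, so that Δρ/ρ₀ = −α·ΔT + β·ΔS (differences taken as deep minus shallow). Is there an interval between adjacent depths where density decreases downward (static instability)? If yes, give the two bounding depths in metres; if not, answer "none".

Evaluate Δρ/ρ₀ = −αΔT + βΔS across each adjacent pair:
  7–51 m: −αΔT+βΔS = −(1.8 × 10⁻⁴)(-10.7)+(7.8 × 10⁻⁴)(+0.21) = 2.1 × 10⁻³ → stable
  51–73 m: −αΔT+βΔS = −(1.8 × 10⁻⁴)(+2.8)+(7.8 × 10⁻⁴)(+1.40) = 5.9 × 10⁻⁴ → stable
  73–162 m: −αΔT+βΔS = −(1.8 × 10⁻⁴)(-6.9)+(7.8 × 10⁻⁴)(-1.51) = 6.4 × 10⁻⁵ → stable
  162–172 m: −αΔT+βΔS = −(1.8 × 10⁻⁴)(+4.4)+(7.8 × 10⁻⁴)(+1.76) = 5.8 × 10⁻⁴ → stable
Every interval has Δρ > 0: the column is stably stratified throughout.

none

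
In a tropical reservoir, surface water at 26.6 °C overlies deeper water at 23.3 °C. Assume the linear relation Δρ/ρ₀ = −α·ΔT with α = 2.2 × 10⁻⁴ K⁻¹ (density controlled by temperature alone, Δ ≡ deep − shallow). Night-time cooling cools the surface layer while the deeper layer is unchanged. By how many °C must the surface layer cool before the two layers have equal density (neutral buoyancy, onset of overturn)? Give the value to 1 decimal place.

3.3 °C

With temperature the only control, equal density requires T_surf′ = T_deep.
T_surf′ = 23.3 °C.
Cooling required: 26.6 − 23.3 = 3.3 °C.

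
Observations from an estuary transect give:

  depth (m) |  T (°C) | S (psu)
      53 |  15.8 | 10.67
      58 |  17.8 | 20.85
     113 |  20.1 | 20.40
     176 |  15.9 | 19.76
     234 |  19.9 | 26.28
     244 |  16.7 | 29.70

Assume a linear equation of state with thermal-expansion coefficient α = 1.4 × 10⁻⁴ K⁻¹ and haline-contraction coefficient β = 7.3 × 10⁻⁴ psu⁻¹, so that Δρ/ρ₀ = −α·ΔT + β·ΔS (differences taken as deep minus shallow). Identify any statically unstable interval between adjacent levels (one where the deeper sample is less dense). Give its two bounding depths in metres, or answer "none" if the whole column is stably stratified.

Evaluate Δρ/ρ₀ = −αΔT + βΔS across each adjacent pair:
  53–58 m: −αΔT+βΔS = −(1.4 × 10⁻⁴)(+2.0)+(7.3 × 10⁻⁴)(+10.18) = 7.2 × 10⁻³ → stable
  58–113 m: −αΔT+βΔS = −(1.4 × 10⁻⁴)(+2.3)+(7.3 × 10⁻⁴)(-0.45) = -6.5 × 10⁻⁴ → UNSTABLE
  113–176 m: −αΔT+βΔS = −(1.4 × 10⁻⁴)(-4.2)+(7.3 × 10⁻⁴)(-0.64) = 1.2 × 10⁻⁴ → stable
  176–234 m: −αΔT+βΔS = −(1.4 × 10⁻⁴)(+4.0)+(7.3 × 10⁻⁴)(+6.52) = 4.2 × 10⁻³ → stable
  234–244 m: −αΔT+βΔS = −(1.4 × 10⁻⁴)(-3.2)+(7.3 × 10⁻⁴)(+3.42) = 2.9 × 10⁻³ → stable
The 58–113 m interval has Δρ < 0: lighter water underlies denser water.

58–113 m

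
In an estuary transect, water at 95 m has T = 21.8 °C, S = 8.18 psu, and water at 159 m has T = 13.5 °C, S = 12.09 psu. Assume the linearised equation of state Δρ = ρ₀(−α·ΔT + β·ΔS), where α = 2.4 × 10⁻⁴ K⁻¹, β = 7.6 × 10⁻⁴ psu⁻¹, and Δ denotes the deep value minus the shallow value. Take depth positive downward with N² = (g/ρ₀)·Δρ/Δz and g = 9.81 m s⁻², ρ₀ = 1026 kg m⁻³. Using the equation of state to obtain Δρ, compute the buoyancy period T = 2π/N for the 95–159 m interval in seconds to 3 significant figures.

ΔT = -8.3 K, ΔS = +3.91 psu (deep − shallow).
Δρ/ρ₀ = −αΔT + βΔS = 1.992 × 10⁻³ + 2.9716 × 10⁻³ = 4.9636 × 10⁻³, so Δρ ≈ 5.093 kg m⁻³.
N² = (g/ρ₀)·Δρ/Δz = g·(Δρ/ρ₀)/Δz = 9.81 × 4.9636 × 10⁻³ / 64 = 7.6083 × 10⁻⁴ s⁻².
N = √(7.6083 × 10⁻⁴) = 0.027583 rad s⁻¹ → T = 2π/N = 227.79 s ≈ 228 s.

228 s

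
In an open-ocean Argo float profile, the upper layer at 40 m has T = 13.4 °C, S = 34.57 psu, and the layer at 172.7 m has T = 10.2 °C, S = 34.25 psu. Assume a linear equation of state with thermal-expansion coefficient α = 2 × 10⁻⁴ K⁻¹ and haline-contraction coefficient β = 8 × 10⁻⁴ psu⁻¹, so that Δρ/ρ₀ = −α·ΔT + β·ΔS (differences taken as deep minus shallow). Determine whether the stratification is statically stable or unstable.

ΔT = 10.2 − 13.4 = -3.2 K and ΔS = 34.25 − 34.57 = -0.32 psu (deep − shallow).
−αΔT = 6.40 × 10⁻⁴; βΔS = -2.56 × 10⁻⁴; sum Δρ/ρ₀ = 3.84 × 10⁻⁴.
Δρ/ρ₀ > 0, so Δρ > 0: deeper water is denser → statically stable.

stable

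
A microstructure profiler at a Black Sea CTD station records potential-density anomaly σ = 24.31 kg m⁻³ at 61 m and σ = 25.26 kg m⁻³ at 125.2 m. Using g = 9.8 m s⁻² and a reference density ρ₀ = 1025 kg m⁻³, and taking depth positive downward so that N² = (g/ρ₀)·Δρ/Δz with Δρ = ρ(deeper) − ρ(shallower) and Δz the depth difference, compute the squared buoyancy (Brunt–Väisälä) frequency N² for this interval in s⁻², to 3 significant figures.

1.41 × 10⁻⁴ s⁻²

Δρ = 1025.26 − 1024.31 = 0.95 kg m⁻³ over Δz = 125.2 − 61 = 64.2 m.
N² = (9.8/1025) × (0.95/64.2) = 1.4148 × 10⁻⁴ s⁻² ≈ 1.41 × 10⁻⁴ s⁻².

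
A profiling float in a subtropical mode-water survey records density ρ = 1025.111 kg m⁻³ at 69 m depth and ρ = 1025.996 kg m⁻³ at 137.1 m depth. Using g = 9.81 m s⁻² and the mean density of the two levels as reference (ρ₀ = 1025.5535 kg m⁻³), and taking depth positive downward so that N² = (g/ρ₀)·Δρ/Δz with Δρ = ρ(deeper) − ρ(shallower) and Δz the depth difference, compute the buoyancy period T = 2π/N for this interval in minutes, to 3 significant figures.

Δρ = 1025.996 − 1025.111 = 0.885 kg m⁻³ over Δz = 137.1 − 69 = 68.1 m.
N² = (9.81/1025.5535) × (0.885/68.1) = 1.2431 × 10⁻⁴ s⁻².
N = √(1.2431 × 10⁻⁴) = 0.011149 rad s⁻¹, so T = 2π/N = 563.56 s = 9.3927 min ≈ 9.39 min.

9.39 min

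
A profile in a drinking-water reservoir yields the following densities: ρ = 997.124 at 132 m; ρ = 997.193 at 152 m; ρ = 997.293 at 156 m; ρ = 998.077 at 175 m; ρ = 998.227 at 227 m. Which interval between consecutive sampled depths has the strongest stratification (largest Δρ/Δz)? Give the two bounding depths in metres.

Compute the density gradient over each adjacent pair:
  132–152 m: Δρ/Δz = 0.069/20 = 3.5 × 10⁻³ kg m⁻⁴
  152–156 m: Δρ/Δz = 0.100/4 = 0.025 kg m⁻⁴
  156–175 m: Δρ/Δz = 0.784/19 = 0.041 kg m⁻⁴
  175–227 m: Δρ/Δz = 0.150/52 = 2.9 × 10⁻³ kg m⁻⁴
The largest gradient is in the 156–175 m interval — the pycnocline.

156–175 m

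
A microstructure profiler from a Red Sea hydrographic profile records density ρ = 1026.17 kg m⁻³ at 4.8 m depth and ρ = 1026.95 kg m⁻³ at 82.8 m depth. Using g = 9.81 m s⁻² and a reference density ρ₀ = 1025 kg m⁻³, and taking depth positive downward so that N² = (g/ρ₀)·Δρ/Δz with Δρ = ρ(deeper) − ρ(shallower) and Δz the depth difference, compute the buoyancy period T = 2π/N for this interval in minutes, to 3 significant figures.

Δρ = 1026.95 − 1026.17 = 0.78 kg m⁻³ over Δz = 82.8 − 4.8 = 78 m.
N² = (9.81/1025) × (0.78/78) = 9.5707 × 10⁻⁵ s⁻².
N = √(9.5707 × 10⁻⁵) = 9.7830 × 10⁻³ rad s⁻¹, so T = 2π/N = 642.26 s = 10.704 min ≈ 10.7 min.

10.7 min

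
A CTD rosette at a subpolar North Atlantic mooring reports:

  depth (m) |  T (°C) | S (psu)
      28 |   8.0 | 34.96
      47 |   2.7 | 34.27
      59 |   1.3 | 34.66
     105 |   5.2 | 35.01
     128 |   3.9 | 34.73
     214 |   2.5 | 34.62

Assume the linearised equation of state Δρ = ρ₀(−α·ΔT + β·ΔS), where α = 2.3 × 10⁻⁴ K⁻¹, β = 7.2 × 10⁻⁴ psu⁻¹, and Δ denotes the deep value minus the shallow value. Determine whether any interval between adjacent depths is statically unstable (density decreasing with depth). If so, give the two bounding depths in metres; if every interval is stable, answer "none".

59–105 m

Evaluate Δρ/ρ₀ = −αΔT + βΔS across each adjacent pair:
  28–47 m: −αΔT+βΔS = −(2.3 × 10⁻⁴)(-5.3)+(7.2 × 10⁻⁴)(-0.69) = 7.2 × 10⁻⁴ → stable
  47–59 m: −αΔT+βΔS = −(2.3 × 10⁻⁴)(-1.4)+(7.2 × 10⁻⁴)(+0.39) = 6.0 × 10⁻⁴ → stable
  59–105 m: −αΔT+βΔS = −(2.3 × 10⁻⁴)(+3.9)+(7.2 × 10⁻⁴)(+0.35) = -6.4 × 10⁻⁴ → UNSTABLE
  105–128 m: −αΔT+βΔS = −(2.3 × 10⁻⁴)(-1.3)+(7.2 × 10⁻⁴)(-0.28) = 9.7 × 10⁻⁵ → stable
  128–214 m: −αΔT+βΔS = −(2.3 × 10⁻⁴)(-1.4)+(7.2 × 10⁻⁴)(-0.11) = 2.4 × 10⁻⁴ → stable
The 59–105 m interval has Δρ < 0: lighter water underlies denser water.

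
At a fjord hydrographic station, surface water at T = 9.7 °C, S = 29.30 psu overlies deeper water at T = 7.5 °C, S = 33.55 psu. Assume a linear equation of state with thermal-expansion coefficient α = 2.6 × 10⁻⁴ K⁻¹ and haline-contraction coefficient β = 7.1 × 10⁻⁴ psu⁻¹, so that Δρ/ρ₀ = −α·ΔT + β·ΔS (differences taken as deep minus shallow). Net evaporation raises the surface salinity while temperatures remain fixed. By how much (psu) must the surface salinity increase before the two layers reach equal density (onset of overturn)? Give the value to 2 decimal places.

Neutral buoyancy requires −α(T_deep − T_surf) + β(S_deep − S_surf′) = 0.
S_surf′ = S_deep − (α/β)·ΔT = 33.55 − (2.6 × 10⁻⁴/7.1 × 10⁻⁴)·(-2.2) = 34.3556 psu.
Increase required: 34.3556 − 29.30 = 5.0556 psu.

5.06 psu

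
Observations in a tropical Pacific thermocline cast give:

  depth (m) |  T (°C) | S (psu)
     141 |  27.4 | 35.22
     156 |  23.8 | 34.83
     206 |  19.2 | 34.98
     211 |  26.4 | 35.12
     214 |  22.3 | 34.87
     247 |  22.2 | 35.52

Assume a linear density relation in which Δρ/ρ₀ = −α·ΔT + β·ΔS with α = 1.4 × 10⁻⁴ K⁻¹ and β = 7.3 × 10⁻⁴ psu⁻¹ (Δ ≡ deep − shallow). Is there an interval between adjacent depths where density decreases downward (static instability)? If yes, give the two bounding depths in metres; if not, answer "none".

Evaluate Δρ/ρ₀ = −αΔT + βΔS across each adjacent pair:
  141–156 m: −αΔT+βΔS = −(1.4 × 10⁻⁴)(-3.6)+(7.3 × 10⁻⁴)(-0.39) = 2.2 × 10⁻⁴ → stable
  156–206 m: −αΔT+βΔS = −(1.4 × 10⁻⁴)(-4.6)+(7.3 × 10⁻⁴)(+0.15) = 7.5 × 10⁻⁴ → stable
  206–211 m: −αΔT+βΔS = −(1.4 × 10⁻⁴)(+7.2)+(7.3 × 10⁻⁴)(+0.14) = -9.1 × 10⁻⁴ → UNSTABLE
  211–214 m: −αΔT+βΔS = −(1.4 × 10⁻⁴)(-4.1)+(7.3 × 10⁻⁴)(-0.25) = 3.9 × 10⁻⁴ → stable
  214–247 m: −αΔT+βΔS = −(1.4 × 10⁻⁴)(-0.1)+(7.3 × 10⁻⁴)(+0.65) = 4.9 × 10⁻⁴ → stable
The 206–211 m interval has Δρ < 0: lighter water underlies denser water.

206–211 m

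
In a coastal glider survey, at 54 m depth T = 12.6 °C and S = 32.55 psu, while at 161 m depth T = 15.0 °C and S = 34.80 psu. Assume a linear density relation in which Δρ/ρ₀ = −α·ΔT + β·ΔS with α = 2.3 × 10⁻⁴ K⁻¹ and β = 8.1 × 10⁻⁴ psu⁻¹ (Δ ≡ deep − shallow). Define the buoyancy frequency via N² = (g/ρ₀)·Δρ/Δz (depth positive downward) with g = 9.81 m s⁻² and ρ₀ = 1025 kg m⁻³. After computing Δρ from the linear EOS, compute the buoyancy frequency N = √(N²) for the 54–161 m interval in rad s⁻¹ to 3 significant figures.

0.0108 rad s⁻¹

ΔT = +2.4 K, ΔS = +2.25 psu (deep − shallow).
Δρ/ρ₀ = −αΔT + βΔS = -5.52 × 10⁻⁴ + 1.8225 × 10⁻³ = 1.2705 × 10⁻³, so Δρ ≈ 1.302 kg m⁻³.
N² = (g/ρ₀)·Δρ/Δz = g·(Δρ/ρ₀)/Δz = 9.81 × 1.2705 × 10⁻³ / 107 = 1.1648 × 10⁻⁴ s⁻².
N = √(1.1648 × 10⁻⁴) = 0.010793 rad s⁻¹ ≈ 0.0108 rad s⁻¹.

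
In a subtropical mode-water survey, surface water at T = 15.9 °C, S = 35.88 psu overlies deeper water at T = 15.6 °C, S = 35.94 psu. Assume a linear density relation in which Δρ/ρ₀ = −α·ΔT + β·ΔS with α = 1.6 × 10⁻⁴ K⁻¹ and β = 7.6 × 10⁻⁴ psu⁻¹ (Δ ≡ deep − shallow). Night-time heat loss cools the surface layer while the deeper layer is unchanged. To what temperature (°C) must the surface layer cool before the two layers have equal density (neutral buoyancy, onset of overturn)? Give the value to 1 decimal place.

Neutral buoyancy requires Δρ = 0, i.e. −α(T_deep − T_surf′) + β(S_deep − S_surf) = 0.
T_surf′ = T_deep − (β/α)·ΔS = 15.6 − (7.6 × 10⁻⁴/1.6 × 10⁻⁴)·(+0.06) = 15.315 °C.
Cooling required: 15.9 − (15.315) = 0.585 °C.

15.3 °C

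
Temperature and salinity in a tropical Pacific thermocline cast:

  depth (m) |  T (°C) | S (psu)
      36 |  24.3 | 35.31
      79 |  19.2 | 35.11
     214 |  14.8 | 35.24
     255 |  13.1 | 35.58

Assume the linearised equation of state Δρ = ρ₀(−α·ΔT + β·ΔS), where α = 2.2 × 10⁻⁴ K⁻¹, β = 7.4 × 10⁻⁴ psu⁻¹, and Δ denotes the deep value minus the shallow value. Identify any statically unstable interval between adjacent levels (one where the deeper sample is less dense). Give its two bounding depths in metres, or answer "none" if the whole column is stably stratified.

Evaluate Δρ/ρ₀ = −αΔT + βΔS across each adjacent pair:
  36–79 m: −αΔT+βΔS = −(2.2 × 10⁻⁴)(-5.1)+(7.4 × 10⁻⁴)(-0.20) = 9.7 × 10⁻⁴ → stable
  79–214 m: −αΔT+βΔS = −(2.2 × 10⁻⁴)(-4.4)+(7.4 × 10⁻⁴)(+0.13) = 1.1 × 10⁻³ → stable
  214–255 m: −αΔT+βΔS = −(2.2 × 10⁻⁴)(-1.7)+(7.4 × 10⁻⁴)(+0.34) = 6.3 × 10⁻⁴ → stable
Every interval has Δρ > 0: the column is stably stratified throughout.

none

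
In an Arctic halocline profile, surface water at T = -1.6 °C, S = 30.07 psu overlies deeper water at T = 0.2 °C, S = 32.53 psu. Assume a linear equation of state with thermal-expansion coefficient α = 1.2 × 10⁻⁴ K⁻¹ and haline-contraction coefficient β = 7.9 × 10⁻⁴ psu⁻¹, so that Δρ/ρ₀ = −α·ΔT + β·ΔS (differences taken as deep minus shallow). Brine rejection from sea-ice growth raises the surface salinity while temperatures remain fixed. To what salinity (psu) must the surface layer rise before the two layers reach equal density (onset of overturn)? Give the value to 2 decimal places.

Neutral buoyancy requires −α(T_deep − T_surf) + β(S_deep − S_surf′) = 0.
S_surf′ = S_deep − (α/β)·ΔT = 32.53 − (1.2 × 10⁻⁴/7.9 × 10⁻⁴)·(+1.8) = 32.2566 psu.
Increase required: 32.2566 − 30.07 = 2.1866 psu.

32.26 psu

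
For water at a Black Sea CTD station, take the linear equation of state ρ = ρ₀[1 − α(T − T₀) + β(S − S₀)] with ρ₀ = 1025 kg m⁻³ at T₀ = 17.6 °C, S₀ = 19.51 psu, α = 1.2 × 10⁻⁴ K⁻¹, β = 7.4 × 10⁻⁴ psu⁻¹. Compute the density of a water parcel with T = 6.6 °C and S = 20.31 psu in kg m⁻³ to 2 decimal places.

1026.96 kg m⁻³

T − T₀ = -11.0 K, S − S₀ = +0.80 psu.
Bracket = 1 − α·(-11.0) + β·(+0.80) = 1 + (1.912 × 10⁻³) = 1.0019120.
ρ = 1025 × 1.0019120 = 1026.96 kg m⁻³.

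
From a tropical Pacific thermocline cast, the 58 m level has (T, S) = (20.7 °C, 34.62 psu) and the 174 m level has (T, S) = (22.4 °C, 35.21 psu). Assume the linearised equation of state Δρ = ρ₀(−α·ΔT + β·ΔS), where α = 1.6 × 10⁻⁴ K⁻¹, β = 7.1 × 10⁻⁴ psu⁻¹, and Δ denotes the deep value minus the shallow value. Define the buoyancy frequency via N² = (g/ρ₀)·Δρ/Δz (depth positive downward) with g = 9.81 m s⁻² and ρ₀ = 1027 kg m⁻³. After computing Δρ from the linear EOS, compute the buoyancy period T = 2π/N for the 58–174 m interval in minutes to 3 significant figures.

ΔT = +1.7 K, ΔS = +0.59 psu (deep − shallow).
Δρ/ρ₀ = −αΔT + βΔS = -2.72 × 10⁻⁴ + 4.189 × 10⁻⁴ = 1.469 × 10⁻⁴, so Δρ ≈ 0.1509 kg m⁻³.
N² = (g/ρ₀)·Δρ/Δz = g·(Δρ/ρ₀)/Δz = 9.81 × 1.469 × 10⁻⁴ / 116 = 1.2423 × 10⁻⁵ s⁻².
N = √(1.2423 × 10⁻⁵) = 3.5246 × 10⁻³ rad s⁻¹ → T = 2π/N = 1.7827 × 10³ s = 29.712 min ≈ 29.7 min.

29.7 min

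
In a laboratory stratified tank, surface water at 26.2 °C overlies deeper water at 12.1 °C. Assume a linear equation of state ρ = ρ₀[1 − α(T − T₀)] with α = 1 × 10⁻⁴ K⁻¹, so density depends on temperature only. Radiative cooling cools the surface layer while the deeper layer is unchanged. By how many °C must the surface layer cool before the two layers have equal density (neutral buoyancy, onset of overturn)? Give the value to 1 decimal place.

14.1 °C

With temperature the only control, equal density requires T_surf′ = T_deep.
T_surf′ = 12.1 °C.
Cooling required: 26.2 − 12.1 = 14.1 °C.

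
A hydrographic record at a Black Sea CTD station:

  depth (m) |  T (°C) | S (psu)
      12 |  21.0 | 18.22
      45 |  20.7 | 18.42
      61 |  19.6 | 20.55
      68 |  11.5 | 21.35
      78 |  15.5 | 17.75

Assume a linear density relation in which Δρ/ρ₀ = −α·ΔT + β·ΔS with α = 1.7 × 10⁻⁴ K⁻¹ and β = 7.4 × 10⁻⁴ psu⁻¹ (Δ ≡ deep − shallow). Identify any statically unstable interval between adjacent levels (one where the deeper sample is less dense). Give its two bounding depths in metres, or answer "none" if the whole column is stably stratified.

Evaluate Δρ/ρ₀ = −αΔT + βΔS across each adjacent pair:
  12–45 m: −αΔT+βΔS = −(1.7 × 10⁻⁴)(-0.3)+(7.4 × 10⁻⁴)(+0.20) = 2.0 × 10⁻⁴ → stable
  45–61 m: −αΔT+βΔS = −(1.7 × 10⁻⁴)(-1.1)+(7.4 × 10⁻⁴)(+2.13) = 1.8 × 10⁻³ → stable
  61–68 m: −αΔT+βΔS = −(1.7 × 10⁻⁴)(-8.1)+(7.4 × 10⁻⁴)(+0.80) = 2.0 × 10⁻³ → stable
  68–78 m: −αΔT+βΔS = −(1.7 × 10⁻⁴)(+4.0)+(7.4 × 10⁻⁴)(-3.60) = -3.3 × 10⁻³ → UNSTABLE
The 68–78 m interval has Δρ < 0: lighter water underlies denser water.

68–78 m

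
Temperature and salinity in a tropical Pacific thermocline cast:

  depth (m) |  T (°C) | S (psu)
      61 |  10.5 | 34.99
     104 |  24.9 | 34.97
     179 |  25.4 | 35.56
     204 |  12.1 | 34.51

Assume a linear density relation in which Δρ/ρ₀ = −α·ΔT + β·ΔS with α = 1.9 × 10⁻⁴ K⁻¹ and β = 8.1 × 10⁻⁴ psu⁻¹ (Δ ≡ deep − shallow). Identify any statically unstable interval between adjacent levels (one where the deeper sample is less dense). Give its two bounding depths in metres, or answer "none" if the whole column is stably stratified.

61–104 m

Evaluate Δρ/ρ₀ = −αΔT + βΔS across each adjacent pair:
  61–104 m: −αΔT+βΔS = −(1.9 × 10⁻⁴)(+14.4)+(8.1 × 10⁻⁴)(-0.02) = -2.8 × 10⁻³ → UNSTABLE
  104–179 m: −αΔT+βΔS = −(1.9 × 10⁻⁴)(+0.5)+(8.1 × 10⁻⁴)(+0.59) = 3.8 × 10⁻⁴ → stable
  179–204 m: −αΔT+βΔS = −(1.9 × 10⁻⁴)(-13.3)+(8.1 × 10⁻⁴)(-1.05) = 1.7 × 10⁻³ → stable
The 61–104 m interval has Δρ < 0: lighter water underlies denser water.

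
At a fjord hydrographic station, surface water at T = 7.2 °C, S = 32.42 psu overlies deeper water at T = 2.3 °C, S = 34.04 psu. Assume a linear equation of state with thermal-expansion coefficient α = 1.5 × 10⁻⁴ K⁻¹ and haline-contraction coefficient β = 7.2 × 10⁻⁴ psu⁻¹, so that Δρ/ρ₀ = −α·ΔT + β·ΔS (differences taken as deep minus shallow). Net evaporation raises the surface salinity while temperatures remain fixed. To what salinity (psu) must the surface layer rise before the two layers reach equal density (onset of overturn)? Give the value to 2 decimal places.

35.06 psu

Neutral buoyancy requires −α(T_deep − T_surf) + β(S_deep − S_surf′) = 0.
S_surf′ = S_deep − (α/β)·ΔT = 34.04 − (1.5 × 10⁻⁴/7.2 × 10⁻⁴)·(-4.9) = 35.0608 psu.
Increase required: 35.0608 − 32.42 = 2.6408 psu.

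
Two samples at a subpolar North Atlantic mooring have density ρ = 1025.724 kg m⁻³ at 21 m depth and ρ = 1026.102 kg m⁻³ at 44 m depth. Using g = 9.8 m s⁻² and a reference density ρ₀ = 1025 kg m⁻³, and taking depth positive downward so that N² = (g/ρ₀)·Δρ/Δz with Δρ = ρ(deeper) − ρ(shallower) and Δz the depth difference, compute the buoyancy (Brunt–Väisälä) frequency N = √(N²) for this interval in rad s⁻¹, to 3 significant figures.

0.0125 rad s⁻¹

Δρ = 1026.102 − 1025.724 = 0.378 kg m⁻³ over Δz = 44 − 21 = 23 m.
N² = (9.8/1025) × (0.378/23) = 1.5713 × 10⁻⁴ s⁻².
N = √(1.5713 × 10⁻⁴) = 0.012535 rad s⁻¹ ≈ 0.0125 rad s⁻¹.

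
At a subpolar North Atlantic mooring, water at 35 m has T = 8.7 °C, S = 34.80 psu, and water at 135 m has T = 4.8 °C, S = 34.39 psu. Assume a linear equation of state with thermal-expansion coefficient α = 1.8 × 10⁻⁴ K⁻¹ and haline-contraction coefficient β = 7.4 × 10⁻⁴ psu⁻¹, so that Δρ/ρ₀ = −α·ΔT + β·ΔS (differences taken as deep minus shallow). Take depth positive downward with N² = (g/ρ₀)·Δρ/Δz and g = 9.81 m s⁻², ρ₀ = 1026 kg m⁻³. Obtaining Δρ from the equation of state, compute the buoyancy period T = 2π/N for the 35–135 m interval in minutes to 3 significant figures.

ΔT = -3.9 K, ΔS = -0.41 psu (deep − shallow).
Δρ/ρ₀ = −αΔT + βΔS = 7.02 × 10⁻⁴ − 3.034 × 10⁻⁴ = 3.986 × 10⁻⁴, so Δρ ≈ 0.4090 kg m⁻³.
N² = (g/ρ₀)·Δρ/Δz = g·(Δρ/ρ₀)/Δz = 9.81 × 3.986 × 10⁻⁴ / 100 = 3.9103 × 10⁻⁵ s⁻².
N = √(3.9103 × 10⁻⁵) = 6.2532 × 10⁻³ rad s⁻¹ → T = 2π/N = 1.0048 × 10³ s = 16.747 min ≈ 16.7 min.

16.7 min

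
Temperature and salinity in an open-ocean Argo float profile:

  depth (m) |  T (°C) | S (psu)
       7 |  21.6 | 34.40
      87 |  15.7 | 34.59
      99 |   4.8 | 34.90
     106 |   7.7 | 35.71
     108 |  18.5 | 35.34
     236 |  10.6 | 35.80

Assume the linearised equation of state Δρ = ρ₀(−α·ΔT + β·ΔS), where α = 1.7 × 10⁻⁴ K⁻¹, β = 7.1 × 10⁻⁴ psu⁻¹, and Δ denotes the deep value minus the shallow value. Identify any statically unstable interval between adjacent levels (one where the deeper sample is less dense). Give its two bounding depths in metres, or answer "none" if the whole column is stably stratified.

Evaluate Δρ/ρ₀ = −αΔT + βΔS across each adjacent pair:
  7–87 m: −αΔT+βΔS = −(1.7 × 10⁻⁴)(-5.9)+(7.1 × 10⁻⁴)(+0.19) = 1.1 × 10⁻³ → stable
  87–99 m: −αΔT+βΔS = −(1.7 × 10⁻⁴)(-10.9)+(7.1 × 10⁻⁴)(+0.31) = 2.1 × 10⁻³ → stable
  99–106 m: −αΔT+βΔS = −(1.7 × 10⁻⁴)(+2.9)+(7.1 × 10⁻⁴)(+0.81) = 8.2 × 10⁻⁵ → stable
  106–108 m: −αΔT+βΔS = −(1.7 × 10⁻⁴)(+10.8)+(7.1 × 10⁻⁴)(-0.37) = -2.1 × 10⁻³ → UNSTABLE
  108–236 m: −αΔT+βΔS = −(1.7 × 10⁻⁴)(-7.9)+(7.1 × 10⁻⁴)(+0.46) = 1.7 × 10⁻³ → stable
The 106–108 m interval has Δρ < 0: lighter water underlies denser water.

106–108 m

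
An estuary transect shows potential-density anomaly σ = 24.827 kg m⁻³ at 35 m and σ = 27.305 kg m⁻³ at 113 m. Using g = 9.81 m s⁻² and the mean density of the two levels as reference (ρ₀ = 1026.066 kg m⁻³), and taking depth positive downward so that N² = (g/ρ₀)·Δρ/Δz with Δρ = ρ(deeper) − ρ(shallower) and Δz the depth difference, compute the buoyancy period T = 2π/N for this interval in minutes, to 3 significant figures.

Δρ = 1027.305 − 1024.827 = 2.478 kg m⁻³ over Δz = 113 − 35 = 78 m.
N² = (9.81/1026.066) × (2.478/78) = 3.0374 × 10⁻⁴ s⁻².
N = √(3.0374 × 10⁻⁴) = 0.017428 rad s⁻¹, so T = 2π/N = 360.52 s = 6.0087 min ≈ 6.01 min.

6.01 min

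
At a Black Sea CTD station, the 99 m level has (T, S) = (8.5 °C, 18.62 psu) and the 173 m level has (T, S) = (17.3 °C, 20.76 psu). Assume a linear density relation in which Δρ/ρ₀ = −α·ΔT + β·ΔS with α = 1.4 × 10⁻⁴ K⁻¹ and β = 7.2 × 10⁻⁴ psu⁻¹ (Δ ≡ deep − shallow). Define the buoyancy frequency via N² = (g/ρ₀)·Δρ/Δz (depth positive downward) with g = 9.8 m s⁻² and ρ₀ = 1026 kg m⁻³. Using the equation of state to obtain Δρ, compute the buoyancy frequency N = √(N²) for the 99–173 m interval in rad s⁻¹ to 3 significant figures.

6.39 × 10⁻³ rad s⁻¹

ΔT = +8.8 K, ΔS = +2.14 psu (deep − shallow).
Δρ/ρ₀ = −αΔT + βΔS = -1.232 × 10⁻³ + 1.5408 × 10⁻³ = 3.088 × 10⁻⁴, so Δρ ≈ 0.3168 kg m⁻³.
N² = (g/ρ₀)·Δρ/Δz = g·(Δρ/ρ₀)/Δz = 9.8 × 3.088 × 10⁻⁴ / 74 = 4.0895 × 10⁻⁵ s⁻².
N = √(4.0895 × 10⁻⁵) = 6.3949 × 10⁻³ rad s⁻¹ ≈ 6.39 × 10⁻³ rad s⁻¹.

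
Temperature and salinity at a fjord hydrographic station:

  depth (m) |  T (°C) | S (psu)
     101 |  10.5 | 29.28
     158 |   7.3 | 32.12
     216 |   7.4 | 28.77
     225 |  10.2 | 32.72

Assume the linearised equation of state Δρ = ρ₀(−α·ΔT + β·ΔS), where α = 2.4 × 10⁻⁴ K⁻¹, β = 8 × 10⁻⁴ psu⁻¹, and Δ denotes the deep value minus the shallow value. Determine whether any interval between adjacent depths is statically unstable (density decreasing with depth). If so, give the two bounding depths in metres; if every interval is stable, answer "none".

158–216 m

Evaluate Δρ/ρ₀ = −αΔT + βΔS across each adjacent pair:
  101–158 m: −αΔT+βΔS = −(2.4 × 10⁻⁴)(-3.2)+(8 × 10⁻⁴)(+2.84) = 3.0 × 10⁻³ → stable
  158–216 m: −αΔT+βΔS = −(2.4 × 10⁻⁴)(+0.1)+(8 × 10⁻⁴)(-3.35) = -2.7 × 10⁻³ → UNSTABLE
  216–225 m: −αΔT+βΔS = −(2.4 × 10⁻⁴)(+2.8)+(8 × 10⁻⁴)(+3.95) = 2.5 × 10⁻³ → stable
The 158–216 m interval has Δρ < 0: lighter water underlies denser water.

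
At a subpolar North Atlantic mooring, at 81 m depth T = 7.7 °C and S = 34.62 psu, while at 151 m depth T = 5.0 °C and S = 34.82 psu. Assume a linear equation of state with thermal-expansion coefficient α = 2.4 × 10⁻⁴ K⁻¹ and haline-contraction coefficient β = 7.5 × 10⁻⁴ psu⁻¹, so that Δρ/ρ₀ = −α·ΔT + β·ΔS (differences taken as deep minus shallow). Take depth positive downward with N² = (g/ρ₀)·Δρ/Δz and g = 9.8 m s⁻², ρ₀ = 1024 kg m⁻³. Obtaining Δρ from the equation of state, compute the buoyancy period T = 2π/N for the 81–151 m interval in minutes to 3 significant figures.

9.91 min

ΔT = -2.7 K, ΔS = +0.20 psu (deep − shallow).
Δρ/ρ₀ = −αΔT + βΔS = 6.48 × 10⁻⁴ + 1.50 × 10⁻⁴ = 7.98 × 10⁻⁴, so Δρ ≈ 0.8172 kg m⁻³.
N² = (g/ρ₀)·Δρ/Δz = g·(Δρ/ρ₀)/Δz = 9.8 × 7.98 × 10⁻⁴ / 70 = 1.1172 × 10⁻⁴ s⁻².
N = √(1.1172 × 10⁻⁴) = 0.010570 rad s⁻¹ → T = 2π/N = 594.44 s = 9.9073 min ≈ 9.91 min.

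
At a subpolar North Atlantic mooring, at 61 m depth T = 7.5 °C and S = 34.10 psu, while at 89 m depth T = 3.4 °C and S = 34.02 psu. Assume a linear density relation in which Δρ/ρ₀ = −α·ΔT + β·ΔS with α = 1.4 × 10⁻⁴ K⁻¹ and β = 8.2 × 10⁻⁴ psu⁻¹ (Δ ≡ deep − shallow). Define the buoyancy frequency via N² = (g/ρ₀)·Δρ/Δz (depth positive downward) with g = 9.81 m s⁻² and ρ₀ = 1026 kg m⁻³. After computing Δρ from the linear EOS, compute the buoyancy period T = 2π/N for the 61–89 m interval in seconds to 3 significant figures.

ΔT = -4.1 K, ΔS = -0.08 psu (deep − shallow).
Δρ/ρ₀ = −αΔT + βΔS = 5.74 × 10⁻⁴ − 6.56 × 10⁻⁵ = 5.084 × 10⁻⁴, so Δρ ≈ 0.5216 kg m⁻³.
N² = (g/ρ₀)·Δρ/Δz = g·(Δρ/ρ₀)/Δz = 9.81 × 5.084 × 10⁻⁴ / 28 = 1.7812 × 10⁻⁴ s⁻².
N = √(1.7812 × 10⁻⁴) = 0.013346 rad s⁻¹ → T = 2π/N = 470.79 s ≈ 471 s.

471 s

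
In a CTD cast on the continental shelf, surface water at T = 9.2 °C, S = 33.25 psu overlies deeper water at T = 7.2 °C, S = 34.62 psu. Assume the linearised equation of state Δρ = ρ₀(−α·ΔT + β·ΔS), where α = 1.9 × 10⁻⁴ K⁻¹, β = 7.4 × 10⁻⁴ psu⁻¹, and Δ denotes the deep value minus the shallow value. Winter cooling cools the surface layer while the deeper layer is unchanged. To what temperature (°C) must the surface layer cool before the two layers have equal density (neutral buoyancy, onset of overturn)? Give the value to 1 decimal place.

1.9 °C

Neutral buoyancy requires Δρ = 0, i.e. −α(T_deep − T_surf′) + β(S_deep − S_surf) = 0.
T_surf′ = T_deep − (β/α)·ΔS = 7.2 − (7.4 × 10⁻⁴/1.9 × 10⁻⁴)·(+1.37) = 1.864 °C.
Cooling required: 9.2 − (1.864) = 7.336 °C.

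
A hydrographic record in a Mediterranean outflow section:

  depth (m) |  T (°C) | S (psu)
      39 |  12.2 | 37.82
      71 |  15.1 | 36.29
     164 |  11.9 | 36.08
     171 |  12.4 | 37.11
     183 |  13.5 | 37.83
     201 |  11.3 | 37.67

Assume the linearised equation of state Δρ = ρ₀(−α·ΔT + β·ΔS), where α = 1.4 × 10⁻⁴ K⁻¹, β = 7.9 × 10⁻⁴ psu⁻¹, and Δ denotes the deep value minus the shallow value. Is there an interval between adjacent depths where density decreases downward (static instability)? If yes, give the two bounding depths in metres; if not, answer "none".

39–71 m

Evaluate Δρ/ρ₀ = −αΔT + βΔS across each adjacent pair:
  39–71 m: −αΔT+βΔS = −(1.4 × 10⁻⁴)(+2.9)+(7.9 × 10⁻⁴)(-1.53) = -1.6 × 10⁻³ → UNSTABLE
  71–164 m: −αΔT+βΔS = −(1.4 × 10⁻⁴)(-3.2)+(7.9 × 10⁻⁴)(-0.21) = 2.8 × 10⁻⁴ → stable
  164–171 m: −αΔT+βΔS = −(1.4 × 10⁻⁴)(+0.5)+(7.9 × 10⁻⁴)(+1.03) = 7.4 × 10⁻⁴ → stable
  171–183 m: −αΔT+βΔS = −(1.4 × 10⁻⁴)(+1.1)+(7.9 × 10⁻⁴)(+0.72) = 4.1 × 10⁻⁴ → stable
  183–201 m: −αΔT+βΔS = −(1.4 × 10⁻⁴)(-2.2)+(7.9 × 10⁻⁴)(-0.16) = 1.8 × 10⁻⁴ → stable
The 39–71 m interval has Δρ < 0: lighter water underlies denser water.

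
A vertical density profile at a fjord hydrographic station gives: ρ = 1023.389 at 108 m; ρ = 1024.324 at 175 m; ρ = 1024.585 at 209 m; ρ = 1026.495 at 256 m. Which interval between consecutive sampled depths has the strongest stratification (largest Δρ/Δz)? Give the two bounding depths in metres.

Compute the density gradient over each adjacent pair:
  108–175 m: Δρ/Δz = 0.935/67 = 0.014 kg m⁻⁴
  175–209 m: Δρ/Δz = 0.261/34 = 7.7 × 10⁻³ kg m⁻⁴
  209–256 m: Δρ/Δz = 1.910/47 = 0.041 kg m⁻⁴
The largest gradient is in the 209–256 m interval — the pycnocline.

209–256 m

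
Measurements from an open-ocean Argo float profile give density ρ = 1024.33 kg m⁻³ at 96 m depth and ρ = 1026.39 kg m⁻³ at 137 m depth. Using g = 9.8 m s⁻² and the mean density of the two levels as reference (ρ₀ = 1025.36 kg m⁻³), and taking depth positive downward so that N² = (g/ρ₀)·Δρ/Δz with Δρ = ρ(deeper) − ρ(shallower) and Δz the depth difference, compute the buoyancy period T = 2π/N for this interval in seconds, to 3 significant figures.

287 s

Δρ = 1026.39 − 1024.33 = 2.06 kg m⁻³ over Δz = 137 − 96 = 41 m.
N² = (9.8/1025.36) × (2.06/41) = 4.8021 × 10⁻⁴ s⁻².
N = √(4.8021 × 10⁻⁴) = 0.021914 rad s⁻¹, so T = 2π/N = 286.72 s ≈ 287 s.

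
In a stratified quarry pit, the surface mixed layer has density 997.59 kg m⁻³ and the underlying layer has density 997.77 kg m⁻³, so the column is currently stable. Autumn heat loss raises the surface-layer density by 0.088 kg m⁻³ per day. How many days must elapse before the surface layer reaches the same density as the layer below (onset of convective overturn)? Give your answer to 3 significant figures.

Density deficit of the surface layer: 997.77 − 997.59 = 0.18 kg m⁻³.
Required change = 0.18 / 0.088 = 2.05 days.

2.05 days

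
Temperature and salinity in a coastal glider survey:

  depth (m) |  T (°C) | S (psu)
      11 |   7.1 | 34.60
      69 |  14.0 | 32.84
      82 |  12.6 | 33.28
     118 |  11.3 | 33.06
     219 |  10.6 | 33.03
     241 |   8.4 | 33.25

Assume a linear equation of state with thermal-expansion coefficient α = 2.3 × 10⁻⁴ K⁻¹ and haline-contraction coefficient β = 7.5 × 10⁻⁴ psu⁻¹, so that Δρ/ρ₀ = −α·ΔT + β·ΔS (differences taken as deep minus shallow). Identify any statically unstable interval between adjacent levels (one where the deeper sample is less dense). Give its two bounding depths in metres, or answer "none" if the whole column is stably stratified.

Evaluate Δρ/ρ₀ = −αΔT + βΔS across each adjacent pair:
  11–69 m: −αΔT+βΔS = −(2.3 × 10⁻⁴)(+6.9)+(7.5 × 10⁻⁴)(-1.76) = -2.9 × 10⁻³ → UNSTABLE
  69–82 m: −αΔT+βΔS = −(2.3 × 10⁻⁴)(-1.4)+(7.5 × 10⁻⁴)(+0.44) = 6.5 × 10⁻⁴ → stable
  82–118 m: −αΔT+βΔS = −(2.3 × 10⁻⁴)(-1.3)+(7.5 × 10⁻⁴)(-0.22) = 1.3 × 10⁻⁴ → stable
  118–219 m: −αΔT+βΔS = −(2.3 × 10⁻⁴)(-0.7)+(7.5 × 10⁻⁴)(-0.03) = 1.4 × 10⁻⁴ → stable
  219–241 m: −αΔT+βΔS = −(2.3 × 10⁻⁴)(-2.2)+(7.5 × 10⁻⁴)(+0.22) = 6.7 × 10⁻⁴ → stable
The 11–69 m interval has Δρ < 0: lighter water underlies denser water.

11–69 m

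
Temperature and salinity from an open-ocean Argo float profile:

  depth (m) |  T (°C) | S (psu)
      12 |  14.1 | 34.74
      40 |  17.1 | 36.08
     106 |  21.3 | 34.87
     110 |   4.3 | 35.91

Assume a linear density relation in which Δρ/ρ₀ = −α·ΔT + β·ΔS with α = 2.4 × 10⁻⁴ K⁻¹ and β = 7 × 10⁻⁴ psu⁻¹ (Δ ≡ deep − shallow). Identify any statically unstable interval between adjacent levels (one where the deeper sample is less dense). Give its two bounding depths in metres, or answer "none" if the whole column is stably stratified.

Evaluate Δρ/ρ₀ = −αΔT + βΔS across each adjacent pair:
  12–40 m: −αΔT+βΔS = −(2.4 × 10⁻⁴)(+3.0)+(7 × 10⁻⁴)(+1.34) = 2.2 × 10⁻⁴ → stable
  40–106 m: −αΔT+βΔS = −(2.4 × 10⁻⁴)(+4.2)+(7 × 10⁻⁴)(-1.21) = -1.9 × 10⁻³ → UNSTABLE
  106–110 m: −αΔT+βΔS = −(2.4 × 10⁻⁴)(-17.0)+(7 × 10⁻⁴)(+1.04) = 4.8 × 10⁻³ → stable
The 40–106 m interval has Δρ < 0: lighter water underlies denser water.

40–106 m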